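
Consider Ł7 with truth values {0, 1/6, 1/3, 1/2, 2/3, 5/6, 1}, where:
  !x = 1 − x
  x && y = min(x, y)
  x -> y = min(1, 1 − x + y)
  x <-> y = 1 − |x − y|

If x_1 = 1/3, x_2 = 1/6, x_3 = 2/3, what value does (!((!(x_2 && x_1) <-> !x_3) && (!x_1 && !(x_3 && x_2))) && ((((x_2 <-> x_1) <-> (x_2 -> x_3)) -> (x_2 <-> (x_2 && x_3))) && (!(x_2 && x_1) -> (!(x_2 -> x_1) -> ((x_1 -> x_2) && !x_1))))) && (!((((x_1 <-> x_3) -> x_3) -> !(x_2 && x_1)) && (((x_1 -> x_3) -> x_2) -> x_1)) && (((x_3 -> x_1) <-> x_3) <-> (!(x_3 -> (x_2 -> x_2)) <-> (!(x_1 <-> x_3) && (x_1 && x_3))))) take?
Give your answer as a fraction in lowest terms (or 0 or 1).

1/6

x_2 && x_1 = 1/6 && 1/3 = 1/6
!(x_2 && x_1) = !1/6 = 5/6
!x_3 = !2/3 = 1/3
!(x_2 && x_1) <-> !x_3 = 5/6 <-> 1/3 = 1/2
!x_1 = !1/3 = 2/3
x_3 && x_2 = 2/3 && 1/6 = 1/6
!(x_3 && x_2) = !1/6 = 5/6
!x_1 && !(x_3 && x_2) = 2/3 && 5/6 = 2/3
(!(x_2 && x_1) <-> !x_3) && (!x_1 && !(x_3 && x_2)) = 1/2 && 2/3 = 1/2
!((!(x_2 && x_1) <-> !x_3) && (!x_1 && !(x_3 && x_2))) = !1/2 = 1/2
x_2 <-> x_1 = 1/6 <-> 1/3 = 5/6
x_2 -> x_3 = 1/6 -> 2/3 = 1
(x_2 <-> x_1) <-> (x_2 -> x_3) = 5/6 <-> 1 = 5/6
x_2 && x_3 = 1/6 && 2/3 = 1/6
x_2 <-> (x_2 && x_3) = 1/6 <-> 1/6 = 1
((x_2 <-> x_1) <-> (x_2 -> x_3)) -> (x_2 <-> (x_2 && x_3)) = 5/6 -> 1 = 1
x_2 && x_1 = 1/6 && 1/3 = 1/6
!(x_2 && x_1) = !1/6 = 5/6
x_2 -> x_1 = 1/6 -> 1/3 = 1
!(x_2 -> x_1) = !1 = 0
x_1 -> x_2 = 1/3 -> 1/6 = 5/6
!x_1 = !1/3 = 2/3
(x_1 -> x_2) && !x_1 = 5/6 && 2/3 = 2/3
!(x_2 -> x_1) -> ((x_1 -> x_2) && !x_1) = 0 -> 2/3 = 1
!(x_2 && x_1) -> (!(x_2 -> x_1) -> ((x_1 -> x_2) && !x_1)) = 5/6 -> 1 = 1
(((x_2 <-> x_1) <-> (x_2 -> x_3)) -> (x_2 <-> (x_2 && x_3))) && (!(x_2 && x_1) -> (!(x_2 -> x_1) -> ((x_1 -> x_2) && !x_1))) = 1 && 1 = 1
!((!(x_2 && x_1) <-> !x_3) && (!x_1 && !(x_3 && x_2))) && ((((x_2 <-> x_1) <-> (x_2 -> x_3)) -> (x_2 <-> (x_2 && x_3))) && (!(x_2 && x_1) -> (!(x_2 -> x_1) -> ((x_1 -> x_2) && !x_1)))) = 1/2 && 1 = 1/2
x_1 <-> x_3 = 1/3 <-> 2/3 = 2/3
(x_1 <-> x_3) -> x_3 = 2/3 -> 2/3 = 1
x_2 && x_1 = 1/6 && 1/3 = 1/6
!(x_2 && x_1) = !1/6 = 5/6
((x_1 <-> x_3) -> x_3) -> !(x_2 && x_1) = 1 -> 5/6 = 5/6
x_1 -> x_3 = 1/3 -> 2/3 = 1
(x_1 -> x_3) -> x_2 = 1 -> 1/6 = 1/6
((x_1 -> x_3) -> x_2) -> x_1 = 1/6 -> 1/3 = 1
(((x_1 <-> x_3) -> x_3) -> !(x_2 && x_1)) && (((x_1 -> x_3) -> x_2) -> x_1) = 5/6 && 1 = 5/6
!((((x_1 <-> x_3) -> x_3) -> !(x_2 && x_1)) && (((x_1 -> x_3) -> x_2) -> x_1)) = !5/6 = 1/6
x_3 -> x_1 = 2/3 -> 1/3 = 2/3
(x_3 -> x_1) <-> x_3 = 2/3 <-> 2/3 = 1
x_2 -> x_2 = 1/6 -> 1/6 = 1
x_3 -> (x_2 -> x_2) = 2/3 -> 1 = 1
!(x_3 -> (x_2 -> x_2)) = !1 = 0
x_1 <-> x_3 = 1/3 <-> 2/3 = 2/3
!(x_1 <-> x_3) = !2/3 = 1/3
x_1 && x_3 = 1/3 && 2/3 = 1/3
!(x_1 <-> x_3) && (x_1 && x_3) = 1/3 && 1/3 = 1/3
!(x_3 -> (x_2 -> x_2)) <-> (!(x_1 <-> x_3) && (x_1 && x_3)) = 0 <-> 1/3 = 2/3
((x_3 -> x_1) <-> x_3) <-> (!(x_3 -> (x_2 -> x_2)) <-> (!(x_1 <-> x_3) && (x_1 && x_3))) = 1 <-> 2/3 = 2/3
!((((x_1 <-> x_3) -> x_3) -> !(x_2 && x_1)) && (((x_1 -> x_3) -> x_2) -> x_1)) && (((x_3 -> x_1) <-> x_3) <-> (!(x_3 -> (x_2 -> x_2)) <-> (!(x_1 <-> x_3) && (x_1 && x_3)))) = 1/6 && 2/3 = 1/6
(!((!(x_2 && x_1) <-> !x_3) && (!x_1 && !(x_3 && x_2))) && ((((x_2 <-> x_1) <-> (x_2 -> x_3)) -> (x_2 <-> (x_2 && x_3))) && (!(x_2 && x_1) -> (!(x_2 -> x_1) -> ((x_1 -> x_2) && !x_1))))) && (!((((x_1 <-> x_3) -> x_3) -> !(x_2 && x_1)) && (((x_1 -> x_3) -> x_2) -> x_1)) && (((x_3 -> x_1) <-> x_3) <-> (!(x_3 -> (x_2 -> x_2)) <-> (!(x_1 <-> x_3) && (x_1 && x_3))))) = 1/2 && 1/6 = 1/6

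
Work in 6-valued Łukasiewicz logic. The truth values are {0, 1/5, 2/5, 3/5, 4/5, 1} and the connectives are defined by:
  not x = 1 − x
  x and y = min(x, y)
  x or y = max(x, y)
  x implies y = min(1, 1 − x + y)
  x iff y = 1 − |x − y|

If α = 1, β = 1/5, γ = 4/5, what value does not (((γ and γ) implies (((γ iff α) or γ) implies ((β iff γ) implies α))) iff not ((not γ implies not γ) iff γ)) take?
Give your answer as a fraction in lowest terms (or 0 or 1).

4/5

γ and γ = 4/5 and 4/5 = 4/5
γ iff α = 4/5 iff 1 = 4/5
(γ iff α) or γ = 4/5 or 4/5 = 4/5
β iff γ = 1/5 iff 4/5 = 2/5
(β iff γ) implies α = 2/5 implies 1 = 1
((γ iff α) or γ) implies ((β iff γ) implies α) = 4/5 implies 1 = 1
(γ and γ) implies (((γ iff α) or γ) implies ((β iff γ) implies α)) = 4/5 implies 1 = 1
not γ = not 4/5 = 1/5
not γ = not 4/5 = 1/5
not γ implies not γ = 1/5 implies 1/5 = 1
(not γ implies not γ) iff γ = 1 iff 4/5 = 4/5
not ((not γ implies not γ) iff γ) = not 4/5 = 1/5
((γ and γ) implies (((γ iff α) or γ) implies ((β iff γ) implies α))) iff not ((not γ implies not γ) iff γ) = 1 iff 1/5 = 1/5
not (((γ and γ) implies (((γ iff α) or γ) implies ((β iff γ) implies α))) iff not ((not γ implies not γ) iff γ)) = not 1/5 = 4/5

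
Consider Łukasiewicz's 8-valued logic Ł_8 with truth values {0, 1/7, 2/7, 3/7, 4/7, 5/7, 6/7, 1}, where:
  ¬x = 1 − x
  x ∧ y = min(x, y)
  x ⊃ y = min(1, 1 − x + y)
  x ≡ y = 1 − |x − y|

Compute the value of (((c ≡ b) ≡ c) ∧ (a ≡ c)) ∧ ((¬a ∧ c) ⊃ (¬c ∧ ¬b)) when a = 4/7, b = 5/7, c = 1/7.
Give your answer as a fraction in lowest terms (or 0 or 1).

4/7

c ≡ b = 1/7 ≡ 5/7 = 3/7
(c ≡ b) ≡ c = 3/7 ≡ 1/7 = 5/7
a ≡ c = 4/7 ≡ 1/7 = 4/7
((c ≡ b) ≡ c) ∧ (a ≡ c) = 5/7 ∧ 4/7 = 4/7
¬a = ¬4/7 = 3/7
¬a ∧ c = 3/7 ∧ 1/7 = 1/7
¬c = ¬1/7 = 6/7
¬b = ¬5/7 = 2/7
¬c ∧ ¬b = 6/7 ∧ 2/7 = 2/7
(¬a ∧ c) ⊃ (¬c ∧ ¬b) = 1/7 ⊃ 2/7 = 1
(((c ≡ b) ≡ c) ∧ (a ≡ c)) ∧ ((¬a ∧ c) ⊃ (¬c ∧ ¬b)) = 4/7 ∧ 1 = 4/7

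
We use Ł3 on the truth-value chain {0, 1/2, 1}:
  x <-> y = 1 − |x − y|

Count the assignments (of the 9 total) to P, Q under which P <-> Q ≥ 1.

3

P = 0, Q = 0 ↦ 1  ≥
P = 0, Q = 1/2 ↦ 1/2  <
P = 0, Q = 1 ↦ 0  <
P = 1/2, Q = 0 ↦ 1/2  <
P = 1/2, Q = 1/2 ↦ 1  ≥
P = 1/2, Q = 1 ↦ 1/2  <
P = 1, Q = 0 ↦ 0  <
P = 1, Q = 1/2 ↦ 1/2  <
P = 1, Q = 1 ↦ 1  ≥
So 3 of the 9 assignments meet the threshold.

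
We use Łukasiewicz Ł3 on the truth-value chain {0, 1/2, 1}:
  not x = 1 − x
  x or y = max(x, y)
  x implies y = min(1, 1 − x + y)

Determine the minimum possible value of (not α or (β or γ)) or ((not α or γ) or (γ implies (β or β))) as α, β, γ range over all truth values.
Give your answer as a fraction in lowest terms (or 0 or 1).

1/2

Take α = 1/2, β = 0, γ = 1/2:
not α = not 1/2 = 1/2
β or γ = 0 or 1/2 = 1/2
not α or (β or γ) = 1/2 or 1/2 = 1/2
not α = not 1/2 = 1/2
not α or γ = 1/2 or 1/2 = 1/2
β or β = 0 or 0 = 0
γ implies (β or β) = 1/2 implies 0 = 1/2
(not α or γ) or (γ implies (β or β)) = 1/2 or 1/2 = 1/2
(not α or (β or γ)) or ((not α or γ) or (γ implies (β or β))) = 1/2 or 1/2 = 1/2
No assignment yields a value below 1/2, so this is the minimum.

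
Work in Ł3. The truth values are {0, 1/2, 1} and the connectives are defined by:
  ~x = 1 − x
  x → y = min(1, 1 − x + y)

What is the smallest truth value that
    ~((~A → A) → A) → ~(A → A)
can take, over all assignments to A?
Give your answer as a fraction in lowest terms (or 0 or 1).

1/2

Take A = 1/2:
~A = ~1/2 = 1/2
~A → A = 1/2 → 1/2 = 1
(~A → A) → A = 1 → 1/2 = 1/2
~((~A → A) → A) = ~1/2 = 1/2
A → A = 1/2 → 1/2 = 1
~(A → A) = ~1 = 0
~((~A → A) → A) → ~(A → A) = 1/2 → 0 = 1/2
No assignment yields a value below 1/2, so this is the minimum.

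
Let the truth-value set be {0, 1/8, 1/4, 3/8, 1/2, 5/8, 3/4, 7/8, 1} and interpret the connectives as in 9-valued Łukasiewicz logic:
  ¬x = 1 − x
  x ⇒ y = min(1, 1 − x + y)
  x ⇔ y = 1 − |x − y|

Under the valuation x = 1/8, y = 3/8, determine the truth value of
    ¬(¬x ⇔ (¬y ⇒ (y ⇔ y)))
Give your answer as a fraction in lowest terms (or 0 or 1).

¬x = ¬1/8 = 7/8
¬y = ¬3/8 = 5/8
y ⇔ y = 3/8 ⇔ 3/8 = 1
¬y ⇒ (y ⇔ y) = 5/8 ⇒ 1 = 1
¬x ⇔ (¬y ⇒ (y ⇔ y)) = 7/8 ⇔ 1 = 7/8
¬(¬x ⇔ (¬y ⇒ (y ⇔ y))) = ¬7/8 = 1/8

1/8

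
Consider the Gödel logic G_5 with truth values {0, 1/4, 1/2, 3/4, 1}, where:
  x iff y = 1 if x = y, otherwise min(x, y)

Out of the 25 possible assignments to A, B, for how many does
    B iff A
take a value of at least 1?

value 1: 5 assignments (counts)
value 3/4: 2 assignments
value 1/2: 4 assignments
value 1/4: 6 assignments
value 0: 8 assignments
So 5 of the 25 assignments meet the threshold.

5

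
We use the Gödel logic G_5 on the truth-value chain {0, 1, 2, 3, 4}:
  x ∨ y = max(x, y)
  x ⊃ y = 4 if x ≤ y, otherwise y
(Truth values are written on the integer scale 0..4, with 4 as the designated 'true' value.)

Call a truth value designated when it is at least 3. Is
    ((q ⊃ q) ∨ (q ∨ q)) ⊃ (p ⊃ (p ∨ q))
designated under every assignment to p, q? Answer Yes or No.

At p = 3, q = 0, for instance:
q ⊃ q = 0 ⊃ 0 = 4
q ∨ q = 0 ∨ 0 = 0
(q ⊃ q) ∨ (q ∨ q) = 4 ∨ 0 = 4
p ∨ q = 3 ∨ 0 = 3
p ⊃ (p ∨ q) = 3 ⊃ 3 = 4
((q ⊃ q) ∨ (q ∨ q)) ⊃ (p ⊃ (p ∨ q)) = 4 ⊃ 4 = 4
and checking the remaining 24 assignments likewise gives ≥ 3 in every case.

Yes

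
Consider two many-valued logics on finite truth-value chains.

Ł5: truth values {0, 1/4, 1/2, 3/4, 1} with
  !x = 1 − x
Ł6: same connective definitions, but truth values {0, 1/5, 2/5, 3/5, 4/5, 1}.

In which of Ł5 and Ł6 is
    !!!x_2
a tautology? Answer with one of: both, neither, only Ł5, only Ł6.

In Ł5: at x_2 = 1/4 the value is 3/4 — not a tautology.
In Ł6: at x_2 = 1/5 the value is 4/5 — not a tautology.

neither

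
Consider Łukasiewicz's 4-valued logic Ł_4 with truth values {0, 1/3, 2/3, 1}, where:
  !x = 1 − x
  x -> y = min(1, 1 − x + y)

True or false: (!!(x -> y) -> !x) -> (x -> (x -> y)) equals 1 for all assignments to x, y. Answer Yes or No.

No

Counterexample: take x = 2/3, y = 0.
x -> y = 2/3 -> 0 = 1/3
!(x -> y) = !1/3 = 2/3
!!(x -> y) = !2/3 = 1/3
!x = !2/3 = 1/3
!!(x -> y) -> !x = 1/3 -> 1/3 = 1
x -> y = 2/3 -> 0 = 1/3
x -> (x -> y) = 2/3 -> 1/3 = 2/3
(!!(x -> y) -> !x) -> (x -> (x -> y)) = 1 -> 2/3 = 2/3
This gives 2/3 ≠ 1.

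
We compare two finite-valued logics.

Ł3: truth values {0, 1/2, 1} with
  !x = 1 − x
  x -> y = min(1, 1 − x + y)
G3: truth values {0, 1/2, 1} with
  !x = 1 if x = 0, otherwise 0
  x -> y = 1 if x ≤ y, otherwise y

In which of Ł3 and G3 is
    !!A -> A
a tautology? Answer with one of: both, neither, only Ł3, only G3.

In Ł3: every assignment gives 1 — tautology.
In G3: at A = 1/2 the value is 1/2 — not a tautology.

only Ł3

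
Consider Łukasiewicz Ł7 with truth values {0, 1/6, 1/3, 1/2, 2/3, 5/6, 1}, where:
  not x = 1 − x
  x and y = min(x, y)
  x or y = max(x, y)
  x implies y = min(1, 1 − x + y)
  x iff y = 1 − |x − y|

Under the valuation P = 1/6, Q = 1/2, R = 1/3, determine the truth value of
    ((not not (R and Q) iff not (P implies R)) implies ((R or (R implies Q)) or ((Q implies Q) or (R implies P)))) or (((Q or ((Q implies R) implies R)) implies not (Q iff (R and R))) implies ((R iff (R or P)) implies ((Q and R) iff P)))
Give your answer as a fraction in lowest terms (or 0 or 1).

1

R and Q = 1/3 and 1/2 = 1/3
not (R and Q) = not 1/3 = 2/3
not not (R and Q) = not 2/3 = 1/3
P implies R = 1/6 implies 1/3 = 1
not (P implies R) = not 1 = 0
not not (R and Q) iff not (P implies R) = 1/3 iff 0 = 2/3
R implies Q = 1/3 implies 1/2 = 1
R or (R implies Q) = 1/3 or 1 = 1
Q implies Q = 1/2 implies 1/2 = 1
R implies P = 1/3 implies 1/6 = 5/6
(Q implies Q) or (R implies P) = 1 or 5/6 = 1
(R or (R implies Q)) or ((Q implies Q) or (R implies P)) = 1 or 1 = 1
(not not (R and Q) iff not (P implies R)) implies ((R or (R implies Q)) or ((Q implies Q) or (R implies P))) = 2/3 implies 1 = 1
Q implies R = 1/2 implies 1/3 = 5/6
(Q implies R) implies R = 5/6 implies 1/3 = 1/2
Q or ((Q implies R) implies R) = 1/2 or 1/2 = 1/2
R and R = 1/3 and 1/3 = 1/3
Q iff (R and R) = 1/2 iff 1/3 = 5/6
not (Q iff (R and R)) = not 5/6 = 1/6
(Q or ((Q implies R) implies R)) implies not (Q iff (R and R)) = 1/2 implies 1/6 = 2/3
R or P = 1/3 or 1/6 = 1/3
R iff (R or P) = 1/3 iff 1/3 = 1
Q and R = 1/2 and 1/3 = 1/3
(Q and R) iff P = 1/3 iff 1/6 = 5/6
(R iff (R or P)) implies ((Q and R) iff P) = 1 implies 5/6 = 5/6
((Q or ((Q implies R) implies R)) implies not (Q iff (R and R))) implies ((R iff (R or P)) implies ((Q and R) iff P)) = 2/3 implies 5/6 = 1
((not not (R and Q) iff not (P implies R)) implies ((R or (R implies Q)) or ((Q implies Q) or (R implies P)))) or (((Q or ((Q implies R) implies R)) implies not (Q iff (R and R))) implies ((R iff (R or P)) implies ((Q and R) iff P))) = 1 or 1 = 1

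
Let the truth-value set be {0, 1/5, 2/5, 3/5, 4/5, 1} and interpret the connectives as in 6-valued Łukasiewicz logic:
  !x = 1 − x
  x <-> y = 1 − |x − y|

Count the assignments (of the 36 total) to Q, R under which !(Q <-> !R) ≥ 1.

2

value 1: 2 assignments (counts)
value 4/5: 4 assignments
value 3/5: 6 assignments
value 2/5: 8 assignments
value 1/5: 10 assignments
value 0: 6 assignments
So 2 of the 36 assignments meet the threshold.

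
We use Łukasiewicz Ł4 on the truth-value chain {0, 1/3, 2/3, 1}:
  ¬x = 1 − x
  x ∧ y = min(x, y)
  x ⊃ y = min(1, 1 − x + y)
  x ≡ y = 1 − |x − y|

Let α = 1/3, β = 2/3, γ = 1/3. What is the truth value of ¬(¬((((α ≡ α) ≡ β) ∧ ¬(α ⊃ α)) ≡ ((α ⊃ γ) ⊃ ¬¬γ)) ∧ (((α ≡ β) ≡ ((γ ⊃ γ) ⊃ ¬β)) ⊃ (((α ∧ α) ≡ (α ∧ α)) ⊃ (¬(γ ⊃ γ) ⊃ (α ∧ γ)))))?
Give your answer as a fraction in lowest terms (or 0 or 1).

2/3

α ≡ α = 1/3 ≡ 1/3 = 1
(α ≡ α) ≡ β = 1 ≡ 2/3 = 2/3
α ⊃ α = 1/3 ⊃ 1/3 = 1
¬(α ⊃ α) = ¬1 = 0
((α ≡ α) ≡ β) ∧ ¬(α ⊃ α) = 2/3 ∧ 0 = 0
α ⊃ γ = 1/3 ⊃ 1/3 = 1
¬γ = ¬1/3 = 2/3
¬¬γ = ¬2/3 = 1/3
(α ⊃ γ) ⊃ ¬¬γ = 1 ⊃ 1/3 = 1/3
(((α ≡ α) ≡ β) ∧ ¬(α ⊃ α)) ≡ ((α ⊃ γ) ⊃ ¬¬γ) = 0 ≡ 1/3 = 2/3
¬((((α ≡ α) ≡ β) ∧ ¬(α ⊃ α)) ≡ ((α ⊃ γ) ⊃ ¬¬γ)) = ¬2/3 = 1/3
α ≡ β = 1/3 ≡ 2/3 = 2/3
γ ⊃ γ = 1/3 ⊃ 1/3 = 1
¬β = ¬2/3 = 1/3
(γ ⊃ γ) ⊃ ¬β = 1 ⊃ 1/3 = 1/3
(α ≡ β) ≡ ((γ ⊃ γ) ⊃ ¬β) = 2/3 ≡ 1/3 = 2/3
α ∧ α = 1/3 ∧ 1/3 = 1/3
α ∧ α = 1/3 ∧ 1/3 = 1/3
(α ∧ α) ≡ (α ∧ α) = 1/3 ≡ 1/3 = 1
γ ⊃ γ = 1/3 ⊃ 1/3 = 1
¬(γ ⊃ γ) = ¬1 = 0
α ∧ γ = 1/3 ∧ 1/3 = 1/3
¬(γ ⊃ γ) ⊃ (α ∧ γ) = 0 ⊃ 1/3 = 1
((α ∧ α) ≡ (α ∧ α)) ⊃ (¬(γ ⊃ γ) ⊃ (α ∧ γ)) = 1 ⊃ 1 = 1
((α ≡ β) ≡ ((γ ⊃ γ) ⊃ ¬β)) ⊃ (((α ∧ α) ≡ (α ∧ α)) ⊃ (¬(γ ⊃ γ) ⊃ (α ∧ γ))) = 2/3 ⊃ 1 = 1
¬((((α ≡ α) ≡ β) ∧ ¬(α ⊃ α)) ≡ ((α ⊃ γ) ⊃ ¬¬γ)) ∧ (((α ≡ β) ≡ ((γ ⊃ γ) ⊃ ¬β)) ⊃ (((α ∧ α) ≡ (α ∧ α)) ⊃ (¬(γ ⊃ γ) ⊃ (α ∧ γ)))) = 1/3 ∧ 1 = 1/3
¬(¬((((α ≡ α) ≡ β) ∧ ¬(α ⊃ α)) ≡ ((α ⊃ γ) ⊃ ¬¬γ)) ∧ (((α ≡ β) ≡ ((γ ⊃ γ) ⊃ ¬β)) ⊃ (((α ∧ α) ≡ (α ∧ α)) ⊃ (¬(γ ⊃ γ) ⊃ (α ∧ γ))))) = ¬1/3 = 2/3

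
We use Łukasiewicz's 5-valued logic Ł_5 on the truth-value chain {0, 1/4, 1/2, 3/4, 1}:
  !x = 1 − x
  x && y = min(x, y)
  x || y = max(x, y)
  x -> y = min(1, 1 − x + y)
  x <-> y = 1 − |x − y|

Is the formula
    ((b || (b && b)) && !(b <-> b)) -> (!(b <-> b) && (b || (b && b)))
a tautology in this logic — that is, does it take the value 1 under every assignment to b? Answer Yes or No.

Yes

b = 0 ↦ 1
b = 1/4 ↦ 1
b = 1/2 ↦ 1
b = 3/4 ↦ 1
b = 1 ↦ 1
Every assignment gives a value ≥ 1.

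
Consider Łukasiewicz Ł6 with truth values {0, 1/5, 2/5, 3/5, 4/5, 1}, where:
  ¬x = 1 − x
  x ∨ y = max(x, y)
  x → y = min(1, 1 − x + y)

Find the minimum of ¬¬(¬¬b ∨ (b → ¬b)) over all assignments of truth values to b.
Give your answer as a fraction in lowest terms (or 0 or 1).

4/5

Take b = 3/5:
¬b = ¬3/5 = 2/5
¬¬b = ¬2/5 = 3/5
¬b = ¬3/5 = 2/5
b → ¬b = 3/5 → 2/5 = 4/5
¬¬b ∨ (b → ¬b) = 3/5 ∨ 4/5 = 4/5
¬(¬¬b ∨ (b → ¬b)) = ¬4/5 = 1/5
¬¬(¬¬b ∨ (b → ¬b)) = ¬1/5 = 4/5
No assignment yields a value below 4/5, so this is the minimum.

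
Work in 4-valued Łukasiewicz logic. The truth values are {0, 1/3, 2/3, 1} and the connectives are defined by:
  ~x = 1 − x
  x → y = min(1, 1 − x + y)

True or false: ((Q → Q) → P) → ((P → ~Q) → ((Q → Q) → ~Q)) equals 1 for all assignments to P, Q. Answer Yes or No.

Yes

P = 0, Q = 0 ↦ 1
P = 0, Q = 1/3 ↦ 1
P = 0, Q = 2/3 ↦ 1
P = 0, Q = 1 ↦ 1
P = 1/3, Q = 0 ↦ 1
P = 1/3, Q = 1/3 ↦ 1
P = 1/3, Q = 2/3 ↦ 1
P = 1/3, Q = 1 ↦ 1
P = 2/3, Q = 0 ↦ 1
P = 2/3, Q = 1/3 ↦ 1
P = 2/3, Q = 2/3 ↦ 1
P = 2/3, Q = 1 ↦ 1
P = 1, Q = 0 ↦ 1
P = 1, Q = 1/3 ↦ 1
P = 1, Q = 2/3 ↦ 1
P = 1, Q = 1 ↦ 1
Every assignment gives a value ≥ 1.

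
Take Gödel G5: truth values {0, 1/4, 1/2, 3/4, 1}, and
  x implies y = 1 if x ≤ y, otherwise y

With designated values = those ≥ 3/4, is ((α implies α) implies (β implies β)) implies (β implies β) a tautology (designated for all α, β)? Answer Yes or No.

Yes

At α = 3/4, β = 1, for instance:
α implies α = 3/4 implies 3/4 = 1
β implies β = 1 implies 1 = 1
(α implies α) implies (β implies β) = 1 implies 1 = 1
β implies β = 1 implies 1 = 1
((α implies α) implies (β implies β)) implies (β implies β) = 1 implies 1 = 1
and checking the remaining 24 assignments likewise gives ≥ 3/4 in every case.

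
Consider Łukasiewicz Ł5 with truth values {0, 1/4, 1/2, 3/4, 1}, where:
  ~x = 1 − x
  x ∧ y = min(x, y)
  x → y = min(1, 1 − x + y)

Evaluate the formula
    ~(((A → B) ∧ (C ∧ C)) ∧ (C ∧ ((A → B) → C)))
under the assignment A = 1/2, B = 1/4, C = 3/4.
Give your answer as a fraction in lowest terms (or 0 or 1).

1/4

A → B = 1/2 → 1/4 = 3/4
C ∧ C = 3/4 ∧ 3/4 = 3/4
(A → B) ∧ (C ∧ C) = 3/4 ∧ 3/4 = 3/4
A → B = 1/2 → 1/4 = 3/4
(A → B) → C = 3/4 → 3/4 = 1
C ∧ ((A → B) → C) = 3/4 ∧ 1 = 3/4
((A → B) ∧ (C ∧ C)) ∧ (C ∧ ((A → B) → C)) = 3/4 ∧ 3/4 = 3/4
~(((A → B) ∧ (C ∧ C)) ∧ (C ∧ ((A → B) → C))) = ~3/4 = 1/4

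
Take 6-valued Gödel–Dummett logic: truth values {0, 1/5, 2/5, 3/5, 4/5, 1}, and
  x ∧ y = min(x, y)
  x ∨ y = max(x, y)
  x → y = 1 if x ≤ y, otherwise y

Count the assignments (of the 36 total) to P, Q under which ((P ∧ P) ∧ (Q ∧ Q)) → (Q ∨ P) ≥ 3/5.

value 1: 36 assignments (counts)
So 36 of the 36 assignments meet the threshold.

36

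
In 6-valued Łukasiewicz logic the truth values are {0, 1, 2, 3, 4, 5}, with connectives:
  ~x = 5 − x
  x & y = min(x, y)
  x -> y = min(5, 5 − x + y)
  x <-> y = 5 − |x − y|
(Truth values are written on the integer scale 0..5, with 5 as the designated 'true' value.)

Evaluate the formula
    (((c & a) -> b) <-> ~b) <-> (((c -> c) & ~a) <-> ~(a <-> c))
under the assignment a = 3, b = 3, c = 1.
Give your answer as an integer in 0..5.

2

c & a = 1 & 3 = 1
(c & a) -> b = 1 -> 3 = 5
~b = ~3 = 2
((c & a) -> b) <-> ~b = 5 <-> 2 = 2
c -> c = 1 -> 1 = 5
~a = ~3 = 2
(c -> c) & ~a = 5 & 2 = 2
a <-> c = 3 <-> 1 = 3
~(a <-> c) = ~3 = 2
((c -> c) & ~a) <-> ~(a <-> c) = 2 <-> 2 = 5
(((c & a) -> b) <-> ~b) <-> (((c -> c) & ~a) <-> ~(a <-> c)) = 2 <-> 5 = 2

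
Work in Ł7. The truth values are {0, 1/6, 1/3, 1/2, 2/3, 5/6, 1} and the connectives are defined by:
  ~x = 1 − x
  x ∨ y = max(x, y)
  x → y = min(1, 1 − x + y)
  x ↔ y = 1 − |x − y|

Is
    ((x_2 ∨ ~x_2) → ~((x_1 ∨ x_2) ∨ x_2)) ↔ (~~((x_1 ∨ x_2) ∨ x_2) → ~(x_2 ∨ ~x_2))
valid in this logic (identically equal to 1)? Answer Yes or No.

Yes

At x_1 = 1, x_2 = 1/6, for instance:
~x_2 = ~1/6 = 5/6
x_2 ∨ ~x_2 = 1/6 ∨ 5/6 = 5/6
x_1 ∨ x_2 = 1 ∨ 1/6 = 1
(x_1 ∨ x_2) ∨ x_2 = 1 ∨ 1/6 = 1
~((x_1 ∨ x_2) ∨ x_2) = ~1 = 0
(x_2 ∨ ~x_2) → ~((x_1 ∨ x_2) ∨ x_2) = 5/6 → 0 = 1/6
~~((x_1 ∨ x_2) ∨ x_2) = ~0 = 1
~(x_2 ∨ ~x_2) = ~5/6 = 1/6
~~((x_1 ∨ x_2) ∨ x_2) → ~(x_2 ∨ ~x_2) = 1 → 1/6 = 1/6
((x_2 ∨ ~x_2) → ~((x_1 ∨ x_2) ∨ x_2)) ↔ (~~((x_1 ∨ x_2) ∨ x_2) → ~(x_2 ∨ ~x_2)) = 1/6 ↔ 1/6 = 1
and checking the remaining 48 assignments likewise gives ≥ 1 in every case.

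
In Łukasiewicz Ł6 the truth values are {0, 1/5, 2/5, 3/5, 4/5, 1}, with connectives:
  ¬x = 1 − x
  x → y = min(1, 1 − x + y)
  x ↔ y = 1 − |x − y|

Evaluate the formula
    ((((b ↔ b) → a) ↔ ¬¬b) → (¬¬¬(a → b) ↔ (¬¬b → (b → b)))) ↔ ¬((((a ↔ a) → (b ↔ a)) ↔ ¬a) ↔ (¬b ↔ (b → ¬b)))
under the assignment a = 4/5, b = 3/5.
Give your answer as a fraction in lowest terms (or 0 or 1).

4/5

b ↔ b = 3/5 ↔ 3/5 = 1
(b ↔ b) → a = 1 → 4/5 = 4/5
¬b = ¬3/5 = 2/5
¬¬b = ¬2/5 = 3/5
((b ↔ b) → a) ↔ ¬¬b = 4/5 ↔ 3/5 = 4/5
a → b = 4/5 → 3/5 = 4/5
¬(a → b) = ¬4/5 = 1/5
¬¬(a → b) = ¬1/5 = 4/5
¬¬¬(a → b) = ¬4/5 = 1/5
¬b = ¬3/5 = 2/5
¬¬b = ¬2/5 = 3/5
b → b = 3/5 → 3/5 = 1
¬¬b → (b → b) = 3/5 → 1 = 1
¬¬¬(a → b) ↔ (¬¬b → (b → b)) = 1/5 ↔ 1 = 1/5
(((b ↔ b) → a) ↔ ¬¬b) → (¬¬¬(a → b) ↔ (¬¬b → (b → b))) = 4/5 → 1/5 = 2/5
a ↔ a = 4/5 ↔ 4/5 = 1
b ↔ a = 3/5 ↔ 4/5 = 4/5
(a ↔ a) → (b ↔ a) = 1 → 4/5 = 4/5
¬a = ¬4/5 = 1/5
((a ↔ a) → (b ↔ a)) ↔ ¬a = 4/5 ↔ 1/5 = 2/5
¬b = ¬3/5 = 2/5
¬b = ¬3/5 = 2/5
b → ¬b = 3/5 → 2/5 = 4/5
¬b ↔ (b → ¬b) = 2/5 ↔ 4/5 = 3/5
(((a ↔ a) → (b ↔ a)) ↔ ¬a) ↔ (¬b ↔ (b → ¬b)) = 2/5 ↔ 3/5 = 4/5
¬((((a ↔ a) → (b ↔ a)) ↔ ¬a) ↔ (¬b ↔ (b → ¬b))) = ¬4/5 = 1/5
((((b ↔ b) → a) ↔ ¬¬b) → (¬¬¬(a → b) ↔ (¬¬b → (b → b)))) ↔ ¬((((a ↔ a) → (b ↔ a)) ↔ ¬a) ↔ (¬b ↔ (b → ¬b))) = 2/5 ↔ 1/5 = 4/5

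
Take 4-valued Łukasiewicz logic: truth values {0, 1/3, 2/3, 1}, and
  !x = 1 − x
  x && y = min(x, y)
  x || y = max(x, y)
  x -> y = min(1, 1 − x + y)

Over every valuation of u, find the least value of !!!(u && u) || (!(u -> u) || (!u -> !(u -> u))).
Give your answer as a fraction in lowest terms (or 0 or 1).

Take u = 1/3:
u && u = 1/3 && 1/3 = 1/3
!(u && u) = !1/3 = 2/3
!!(u && u) = !2/3 = 1/3
!!!(u && u) = !1/3 = 2/3
u -> u = 1/3 -> 1/3 = 1
!(u -> u) = !1 = 0
!u = !1/3 = 2/3
u -> u = 1/3 -> 1/3 = 1
!(u -> u) = !1 = 0
!u -> !(u -> u) = 2/3 -> 0 = 1/3
!(u -> u) || (!u -> !(u -> u)) = 0 || 1/3 = 1/3
!!!(u && u) || (!(u -> u) || (!u -> !(u -> u))) = 2/3 || 1/3 = 2/3
No assignment yields a value below 2/3, so this is the minimum.

2/3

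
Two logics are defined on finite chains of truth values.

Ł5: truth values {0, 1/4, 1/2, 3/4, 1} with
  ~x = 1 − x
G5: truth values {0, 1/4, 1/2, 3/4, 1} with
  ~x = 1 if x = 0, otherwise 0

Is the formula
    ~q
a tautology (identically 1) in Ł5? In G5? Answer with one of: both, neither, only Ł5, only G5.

neither

In Ł5: at q = 1/4 the value is 3/4 — not a tautology.
In G5: at q = 1/4 the value is 0 — not a tautology.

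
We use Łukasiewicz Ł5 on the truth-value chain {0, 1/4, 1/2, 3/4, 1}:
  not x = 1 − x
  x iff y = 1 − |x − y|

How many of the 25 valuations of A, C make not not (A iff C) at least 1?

value 1: 5 assignments (counts)
value 3/4: 8 assignments
value 1/2: 6 assignments
value 1/4: 4 assignments
value 0: 2 assignments
So 5 of the 25 assignments meet the threshold.

5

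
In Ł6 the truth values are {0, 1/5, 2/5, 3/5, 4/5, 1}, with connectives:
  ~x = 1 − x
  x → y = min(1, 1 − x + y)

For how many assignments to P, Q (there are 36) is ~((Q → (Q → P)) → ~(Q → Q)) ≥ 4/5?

value 1: 27 assignments (counts)
value 4/5: 3 assignments (counts)
value 3/5: 2 assignments
value 2/5: 2 assignments
value 1/5: 1 assignment
value 0: 1 assignment
So 30 of the 36 assignments meet the threshold.

30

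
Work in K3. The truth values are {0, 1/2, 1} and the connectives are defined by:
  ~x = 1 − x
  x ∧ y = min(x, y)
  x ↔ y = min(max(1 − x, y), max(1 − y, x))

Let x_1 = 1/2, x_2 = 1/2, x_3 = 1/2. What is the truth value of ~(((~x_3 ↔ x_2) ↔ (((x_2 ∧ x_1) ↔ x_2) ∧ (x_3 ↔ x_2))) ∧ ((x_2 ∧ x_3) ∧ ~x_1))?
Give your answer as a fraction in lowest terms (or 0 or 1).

1/2

~x_3 = ~1/2 = 1/2
~x_3 ↔ x_2 = 1/2 ↔ 1/2 = 1/2
x_2 ∧ x_1 = 1/2 ∧ 1/2 = 1/2
(x_2 ∧ x_1) ↔ x_2 = 1/2 ↔ 1/2 = 1/2
x_3 ↔ x_2 = 1/2 ↔ 1/2 = 1/2
((x_2 ∧ x_1) ↔ x_2) ∧ (x_3 ↔ x_2) = 1/2 ∧ 1/2 = 1/2
(~x_3 ↔ x_2) ↔ (((x_2 ∧ x_1) ↔ x_2) ∧ (x_3 ↔ x_2)) = 1/2 ↔ 1/2 = 1/2
x_2 ∧ x_3 = 1/2 ∧ 1/2 = 1/2
~x_1 = ~1/2 = 1/2
(x_2 ∧ x_3) ∧ ~x_1 = 1/2 ∧ 1/2 = 1/2
((~x_3 ↔ x_2) ↔ (((x_2 ∧ x_1) ↔ x_2) ∧ (x_3 ↔ x_2))) ∧ ((x_2 ∧ x_3) ∧ ~x_1) = 1/2 ∧ 1/2 = 1/2
~(((~x_3 ↔ x_2) ↔ (((x_2 ∧ x_1) ↔ x_2) ∧ (x_3 ↔ x_2))) ∧ ((x_2 ∧ x_3) ∧ ~x_1)) = ~1/2 = 1/2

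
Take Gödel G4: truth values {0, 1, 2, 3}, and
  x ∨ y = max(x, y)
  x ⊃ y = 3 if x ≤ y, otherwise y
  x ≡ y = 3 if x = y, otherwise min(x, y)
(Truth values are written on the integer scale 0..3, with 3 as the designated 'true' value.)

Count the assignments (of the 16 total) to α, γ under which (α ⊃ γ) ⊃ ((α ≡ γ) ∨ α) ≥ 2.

α = 0, γ = 0 ↦ 3  ≥
α = 0, γ = 1 ↦ 0  <
α = 0, γ = 2 ↦ 0  <
α = 0, γ = 3 ↦ 0  <
α = 1, γ = 0 ↦ 3  ≥
α = 1, γ = 1 ↦ 3  ≥
α = 1, γ = 2 ↦ 1  <
α = 1, γ = 3 ↦ 1  <
α = 2, γ = 0 ↦ 3  ≥
α = 2, γ = 1 ↦ 3  ≥
α = 2, γ = 2 ↦ 3  ≥
α = 2, γ = 3 ↦ 2  ≥
α = 3, γ = 0 ↦ 3  ≥
α = 3, γ = 1 ↦ 3  ≥
α = 3, γ = 2 ↦ 3  ≥
α = 3, γ = 3 ↦ 3  ≥
So 11 of the 16 assignments meet the threshold.

11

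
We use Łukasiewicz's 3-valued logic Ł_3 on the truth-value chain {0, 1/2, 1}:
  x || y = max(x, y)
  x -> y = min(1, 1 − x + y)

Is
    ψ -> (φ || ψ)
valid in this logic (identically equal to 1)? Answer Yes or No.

Yes

φ = 0, ψ = 0 ↦ 1
φ = 0, ψ = 1/2 ↦ 1
φ = 0, ψ = 1 ↦ 1
φ = 1/2, ψ = 0 ↦ 1
φ = 1/2, ψ = 1/2 ↦ 1
φ = 1/2, ψ = 1 ↦ 1
φ = 1, ψ = 0 ↦ 1
φ = 1, ψ = 1/2 ↦ 1
φ = 1, ψ = 1 ↦ 1
Every assignment gives a value ≥ 1.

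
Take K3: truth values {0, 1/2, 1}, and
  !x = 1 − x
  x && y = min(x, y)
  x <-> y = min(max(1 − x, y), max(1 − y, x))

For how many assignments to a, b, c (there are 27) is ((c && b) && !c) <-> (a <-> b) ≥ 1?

5

value 1: 5 assignments (counts)
value 1/2: 17 assignments
value 0: 5 assignments
So 5 of the 27 assignments meet the threshold.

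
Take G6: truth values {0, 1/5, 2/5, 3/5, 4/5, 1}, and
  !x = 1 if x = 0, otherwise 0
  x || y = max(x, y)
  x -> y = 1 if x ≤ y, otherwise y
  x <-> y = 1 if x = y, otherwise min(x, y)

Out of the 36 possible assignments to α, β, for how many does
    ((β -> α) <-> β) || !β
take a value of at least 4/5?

10

value 1: 7 assignments (counts)
value 4/5: 3 assignments (counts)
value 3/5: 5 assignments
value 2/5: 7 assignments
value 1/5: 9 assignments
value 0: 5 assignments
So 10 of the 36 assignments meet the threshold.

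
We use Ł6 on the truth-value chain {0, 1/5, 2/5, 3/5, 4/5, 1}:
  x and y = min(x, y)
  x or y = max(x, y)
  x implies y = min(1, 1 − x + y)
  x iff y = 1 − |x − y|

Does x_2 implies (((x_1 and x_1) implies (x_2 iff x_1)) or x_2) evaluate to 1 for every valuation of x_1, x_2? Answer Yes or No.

At x_1 = 3/5, x_2 = 0, for instance:
x_1 and x_1 = 3/5 and 3/5 = 3/5
x_2 iff x_1 = 0 iff 3/5 = 2/5
(x_1 and x_1) implies (x_2 iff x_1) = 3/5 implies 2/5 = 4/5
((x_1 and x_1) implies (x_2 iff x_1)) or x_2 = 4/5 or 0 = 4/5
x_2 implies (((x_1 and x_1) implies (x_2 iff x_1)) or x_2) = 0 implies 4/5 = 1
and checking the remaining 35 assignments likewise gives ≥ 1 in every case.

Yes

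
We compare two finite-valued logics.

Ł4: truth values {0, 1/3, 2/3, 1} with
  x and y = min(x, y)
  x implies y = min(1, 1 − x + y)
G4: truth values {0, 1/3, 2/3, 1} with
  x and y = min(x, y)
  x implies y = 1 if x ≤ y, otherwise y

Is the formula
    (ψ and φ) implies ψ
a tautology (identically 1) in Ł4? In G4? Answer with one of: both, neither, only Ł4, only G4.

In Ł4: every assignment gives 1 — tautology.
In G4: every assignment gives 1 — tautology.

both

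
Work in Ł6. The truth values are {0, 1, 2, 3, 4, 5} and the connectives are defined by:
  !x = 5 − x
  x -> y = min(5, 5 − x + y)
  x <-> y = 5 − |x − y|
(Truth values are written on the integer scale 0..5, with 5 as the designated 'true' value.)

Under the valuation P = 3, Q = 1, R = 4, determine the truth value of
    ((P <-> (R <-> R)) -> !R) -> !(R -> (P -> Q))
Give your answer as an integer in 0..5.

3

R <-> R = 4 <-> 4 = 5
P <-> (R <-> R) = 3 <-> 5 = 3
!R = !4 = 1
(P <-> (R <-> R)) -> !R = 3 -> 1 = 3
P -> Q = 3 -> 1 = 3
R -> (P -> Q) = 4 -> 3 = 4
!(R -> (P -> Q)) = !4 = 1
((P <-> (R <-> R)) -> !R) -> !(R -> (P -> Q)) = 3 -> 1 = 3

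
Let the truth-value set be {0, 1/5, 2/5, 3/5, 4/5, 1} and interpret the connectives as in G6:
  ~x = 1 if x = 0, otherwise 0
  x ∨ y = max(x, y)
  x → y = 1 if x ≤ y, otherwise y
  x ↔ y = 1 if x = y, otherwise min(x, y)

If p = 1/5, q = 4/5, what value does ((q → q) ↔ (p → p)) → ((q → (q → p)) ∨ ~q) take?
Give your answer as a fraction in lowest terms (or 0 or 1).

1/5

q → q = 4/5 → 4/5 = 1
p → p = 1/5 → 1/5 = 1
(q → q) ↔ (p → p) = 1 ↔ 1 = 1
q → p = 4/5 → 1/5 = 1/5
q → (q → p) = 4/5 → 1/5 = 1/5
~q = ~4/5 = 0
(q → (q → p)) ∨ ~q = 1/5 ∨ 0 = 1/5
((q → q) ↔ (p → p)) → ((q → (q → p)) ∨ ~q) = 1 → 1/5 = 1/5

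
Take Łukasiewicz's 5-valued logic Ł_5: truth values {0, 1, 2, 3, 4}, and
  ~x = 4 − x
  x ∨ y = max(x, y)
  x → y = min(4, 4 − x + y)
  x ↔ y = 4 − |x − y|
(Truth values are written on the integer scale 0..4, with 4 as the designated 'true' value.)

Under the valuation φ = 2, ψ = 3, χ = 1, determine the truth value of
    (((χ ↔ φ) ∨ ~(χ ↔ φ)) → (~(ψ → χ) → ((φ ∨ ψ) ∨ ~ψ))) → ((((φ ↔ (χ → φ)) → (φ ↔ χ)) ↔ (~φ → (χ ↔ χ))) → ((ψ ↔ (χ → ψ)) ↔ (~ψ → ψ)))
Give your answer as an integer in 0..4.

3

χ ↔ φ = 1 ↔ 2 = 3
χ ↔ φ = 1 ↔ 2 = 3
~(χ ↔ φ) = ~3 = 1
(χ ↔ φ) ∨ ~(χ ↔ φ) = 3 ∨ 1 = 3
ψ → χ = 3 → 1 = 2
~(ψ → χ) = ~2 = 2
φ ∨ ψ = 2 ∨ 3 = 3
~ψ = ~3 = 1
(φ ∨ ψ) ∨ ~ψ = 3 ∨ 1 = 3
~(ψ → χ) → ((φ ∨ ψ) ∨ ~ψ) = 2 → 3 = 4
((χ ↔ φ) ∨ ~(χ ↔ φ)) → (~(ψ → χ) → ((φ ∨ ψ) ∨ ~ψ)) = 3 → 4 = 4
χ → φ = 1 → 2 = 4
φ ↔ (χ → φ) = 2 ↔ 4 = 2
φ ↔ χ = 2 ↔ 1 = 3
(φ ↔ (χ → φ)) → (φ ↔ χ) = 2 → 3 = 4
~φ = ~2 = 2
χ ↔ χ = 1 ↔ 1 = 4
~φ → (χ ↔ χ) = 2 → 4 = 4
((φ ↔ (χ → φ)) → (φ ↔ χ)) ↔ (~φ → (χ ↔ χ)) = 4 ↔ 4 = 4
χ → ψ = 1 → 3 = 4
ψ ↔ (χ → ψ) = 3 ↔ 4 = 3
~ψ = ~3 = 1
~ψ → ψ = 1 → 3 = 4
(ψ ↔ (χ → ψ)) ↔ (~ψ → ψ) = 3 ↔ 4 = 3
(((φ ↔ (χ → φ)) → (φ ↔ χ)) ↔ (~φ → (χ ↔ χ))) → ((ψ ↔ (χ → ψ)) ↔ (~ψ → ψ)) = 4 → 3 = 3
(((χ ↔ φ) ∨ ~(χ ↔ φ)) → (~(ψ → χ) → ((φ ∨ ψ) ∨ ~ψ))) → ((((φ ↔ (χ → φ)) → (φ ↔ χ)) ↔ (~φ → (χ ↔ χ))) → ((ψ ↔ (χ → ψ)) ↔ (~ψ → ψ))) = 4 → 3 = 3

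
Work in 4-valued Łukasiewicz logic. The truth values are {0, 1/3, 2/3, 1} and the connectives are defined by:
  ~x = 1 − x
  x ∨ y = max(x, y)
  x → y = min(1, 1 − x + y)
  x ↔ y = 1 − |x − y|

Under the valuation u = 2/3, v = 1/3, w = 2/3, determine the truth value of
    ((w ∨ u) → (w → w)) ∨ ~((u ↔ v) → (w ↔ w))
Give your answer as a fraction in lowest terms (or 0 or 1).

1

w ∨ u = 2/3 ∨ 2/3 = 2/3
w → w = 2/3 → 2/3 = 1
(w ∨ u) → (w → w) = 2/3 → 1 = 1
u ↔ v = 2/3 ↔ 1/3 = 2/3
w ↔ w = 2/3 ↔ 2/3 = 1
(u ↔ v) → (w ↔ w) = 2/3 → 1 = 1
~((u ↔ v) → (w ↔ w)) = ~1 = 0
((w ∨ u) → (w → w)) ∨ ~((u ↔ v) → (w ↔ w)) = 1 ∨ 0 = 1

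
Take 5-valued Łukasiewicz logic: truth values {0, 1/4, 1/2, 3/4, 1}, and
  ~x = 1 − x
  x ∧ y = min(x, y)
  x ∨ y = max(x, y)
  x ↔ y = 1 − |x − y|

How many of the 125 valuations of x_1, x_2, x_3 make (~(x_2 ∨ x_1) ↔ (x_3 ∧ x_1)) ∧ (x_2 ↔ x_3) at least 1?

5

value 1: 5 assignments (counts)
value 3/4: 30 assignments
value 1/2: 42 assignments
value 1/4: 30 assignments
value 0: 18 assignments
So 5 of the 125 assignments meet the threshold.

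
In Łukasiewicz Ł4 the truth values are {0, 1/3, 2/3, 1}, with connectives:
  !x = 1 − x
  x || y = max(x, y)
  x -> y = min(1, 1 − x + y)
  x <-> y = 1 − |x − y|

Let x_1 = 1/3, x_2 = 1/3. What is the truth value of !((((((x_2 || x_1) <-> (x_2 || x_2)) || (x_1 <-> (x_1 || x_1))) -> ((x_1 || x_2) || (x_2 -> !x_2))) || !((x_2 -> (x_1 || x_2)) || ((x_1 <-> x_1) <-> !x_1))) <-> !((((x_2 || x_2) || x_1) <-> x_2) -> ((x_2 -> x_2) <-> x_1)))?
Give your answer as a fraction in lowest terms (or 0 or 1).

1/3

x_2 || x_1 = 1/3 || 1/3 = 1/3
x_2 || x_2 = 1/3 || 1/3 = 1/3
(x_2 || x_1) <-> (x_2 || x_2) = 1/3 <-> 1/3 = 1
x_1 || x_1 = 1/3 || 1/3 = 1/3
x_1 <-> (x_1 || x_1) = 1/3 <-> 1/3 = 1
((x_2 || x_1) <-> (x_2 || x_2)) || (x_1 <-> (x_1 || x_1)) = 1 || 1 = 1
x_1 || x_2 = 1/3 || 1/3 = 1/3
!x_2 = !1/3 = 2/3
x_2 -> !x_2 = 1/3 -> 2/3 = 1
(x_1 || x_2) || (x_2 -> !x_2) = 1/3 || 1 = 1
(((x_2 || x_1) <-> (x_2 || x_2)) || (x_1 <-> (x_1 || x_1))) -> ((x_1 || x_2) || (x_2 -> !x_2)) = 1 -> 1 = 1
x_1 || x_2 = 1/3 || 1/3 = 1/3
x_2 -> (x_1 || x_2) = 1/3 -> 1/3 = 1
x_1 <-> x_1 = 1/3 <-> 1/3 = 1
!x_1 = !1/3 = 2/3
(x_1 <-> x_1) <-> !x_1 = 1 <-> 2/3 = 2/3
(x_2 -> (x_1 || x_2)) || ((x_1 <-> x_1) <-> !x_1) = 1 || 2/3 = 1
!((x_2 -> (x_1 || x_2)) || ((x_1 <-> x_1) <-> !x_1)) = !1 = 0
((((x_2 || x_1) <-> (x_2 || x_2)) || (x_1 <-> (x_1 || x_1))) -> ((x_1 || x_2) || (x_2 -> !x_2))) || !((x_2 -> (x_1 || x_2)) || ((x_1 <-> x_1) <-> !x_1)) = 1 || 0 = 1
x_2 || x_2 = 1/3 || 1/3 = 1/3
(x_2 || x_2) || x_1 = 1/3 || 1/3 = 1/3
((x_2 || x_2) || x_1) <-> x_2 = 1/3 <-> 1/3 = 1
x_2 -> x_2 = 1/3 -> 1/3 = 1
(x_2 -> x_2) <-> x_1 = 1 <-> 1/3 = 1/3
(((x_2 || x_2) || x_1) <-> x_2) -> ((x_2 -> x_2) <-> x_1) = 1 -> 1/3 = 1/3
!((((x_2 || x_2) || x_1) <-> x_2) -> ((x_2 -> x_2) <-> x_1)) = !1/3 = 2/3
(((((x_2 || x_1) <-> (x_2 || x_2)) || (x_1 <-> (x_1 || x_1))) -> ((x_1 || x_2) || (x_2 -> !x_2))) || !((x_2 -> (x_1 || x_2)) || ((x_1 <-> x_1) <-> !x_1))) <-> !((((x_2 || x_2) || x_1) <-> x_2) -> ((x_2 -> x_2) <-> x_1)) = 1 <-> 2/3 = 2/3
!((((((x_2 || x_1) <-> (x_2 || x_2)) || (x_1 <-> (x_1 || x_1))) -> ((x_1 || x_2) || (x_2 -> !x_2))) || !((x_2 -> (x_1 || x_2)) || ((x_1 <-> x_1) <-> !x_1))) <-> !((((x_2 || x_2) || x_1) <-> x_2) -> ((x_2 -> x_2) <-> x_1))) = !2/3 = 1/3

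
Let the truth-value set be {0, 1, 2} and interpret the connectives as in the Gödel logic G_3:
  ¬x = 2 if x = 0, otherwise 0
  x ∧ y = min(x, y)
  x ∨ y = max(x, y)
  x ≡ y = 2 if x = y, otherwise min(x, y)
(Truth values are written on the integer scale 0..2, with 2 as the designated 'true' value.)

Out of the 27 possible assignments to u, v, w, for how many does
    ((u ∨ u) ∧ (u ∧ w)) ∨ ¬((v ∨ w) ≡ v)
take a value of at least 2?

value 2: 8 assignments (counts)
value 1: 6 assignments
value 0: 13 assignments
So 8 of the 27 assignments meet the threshold.

8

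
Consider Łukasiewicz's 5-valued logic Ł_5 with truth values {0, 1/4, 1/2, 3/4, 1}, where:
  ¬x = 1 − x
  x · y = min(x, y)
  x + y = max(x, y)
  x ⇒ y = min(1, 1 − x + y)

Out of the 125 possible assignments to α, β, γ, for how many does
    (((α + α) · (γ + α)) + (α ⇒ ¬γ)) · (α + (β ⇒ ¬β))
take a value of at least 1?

value 1: 67 assignments (counts)
value 3/4: 25 assignments
value 1/2: 23 assignments
value 1/4: 5 assignments
value 0: 5 assignments
So 67 of the 125 assignments meet the threshold.

67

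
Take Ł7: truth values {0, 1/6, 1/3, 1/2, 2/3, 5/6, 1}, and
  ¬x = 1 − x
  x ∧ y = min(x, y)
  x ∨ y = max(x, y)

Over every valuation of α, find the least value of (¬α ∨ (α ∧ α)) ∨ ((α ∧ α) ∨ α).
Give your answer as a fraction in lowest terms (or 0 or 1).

1/2

Take α = 1/2:
¬α = ¬1/2 = 1/2
α ∧ α = 1/2 ∧ 1/2 = 1/2
¬α ∨ (α ∧ α) = 1/2 ∨ 1/2 = 1/2
α ∧ α = 1/2 ∧ 1/2 = 1/2
(α ∧ α) ∨ α = 1/2 ∨ 1/2 = 1/2
(¬α ∨ (α ∧ α)) ∨ ((α ∧ α) ∨ α) = 1/2 ∨ 1/2 = 1/2
No assignment yields a value below 1/2, so this is the minimum.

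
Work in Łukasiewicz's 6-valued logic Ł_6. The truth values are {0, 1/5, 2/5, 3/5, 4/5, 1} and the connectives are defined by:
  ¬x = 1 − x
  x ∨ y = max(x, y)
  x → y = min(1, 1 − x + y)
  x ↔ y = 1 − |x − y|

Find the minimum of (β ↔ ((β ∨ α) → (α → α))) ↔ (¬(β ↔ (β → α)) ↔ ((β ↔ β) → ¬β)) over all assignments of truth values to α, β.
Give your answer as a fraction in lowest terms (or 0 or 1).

0

Take α = 0, β = 0:
β ∨ α = 0 ∨ 0 = 0
α → α = 0 → 0 = 1
(β ∨ α) → (α → α) = 0 → 1 = 1
β ↔ ((β ∨ α) → (α → α)) = 0 ↔ 1 = 0
β → α = 0 → 0 = 1
β ↔ (β → α) = 0 ↔ 1 = 0
¬(β ↔ (β → α)) = ¬0 = 1
β ↔ β = 0 ↔ 0 = 1
¬β = ¬0 = 1
(β ↔ β) → ¬β = 1 → 1 = 1
¬(β ↔ (β → α)) ↔ ((β ↔ β) → ¬β) = 1 ↔ 1 = 1
(β ↔ ((β ∨ α) → (α → α))) ↔ (¬(β ↔ (β → α)) ↔ ((β ↔ β) → ¬β)) = 0 ↔ 1 = 0
No assignment yields a value below 0, so this is the minimum.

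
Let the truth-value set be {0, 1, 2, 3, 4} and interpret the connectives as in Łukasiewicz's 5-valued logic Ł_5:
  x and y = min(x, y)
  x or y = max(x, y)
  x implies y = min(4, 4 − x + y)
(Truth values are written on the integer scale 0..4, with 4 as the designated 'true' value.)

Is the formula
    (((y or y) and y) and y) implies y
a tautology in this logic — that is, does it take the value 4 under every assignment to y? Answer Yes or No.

Yes

y = 0 ↦ 4
y = 1 ↦ 4
y = 2 ↦ 4
y = 3 ↦ 4
y = 4 ↦ 4
Every assignment gives a value ≥ 4.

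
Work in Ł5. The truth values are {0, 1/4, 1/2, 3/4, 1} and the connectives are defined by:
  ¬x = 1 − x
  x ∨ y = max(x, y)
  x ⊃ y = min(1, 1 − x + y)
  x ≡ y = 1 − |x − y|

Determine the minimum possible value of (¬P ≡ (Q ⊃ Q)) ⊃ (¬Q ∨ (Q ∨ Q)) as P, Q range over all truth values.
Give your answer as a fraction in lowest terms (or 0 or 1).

Take P = 0, Q = 1/2:
¬P = ¬0 = 1
Q ⊃ Q = 1/2 ⊃ 1/2 = 1
¬P ≡ (Q ⊃ Q) = 1 ≡ 1 = 1
¬Q = ¬1/2 = 1/2
Q ∨ Q = 1/2 ∨ 1/2 = 1/2
¬Q ∨ (Q ∨ Q) = 1/2 ∨ 1/2 = 1/2
(¬P ≡ (Q ⊃ Q)) ⊃ (¬Q ∨ (Q ∨ Q)) = 1 ⊃ 1/2 = 1/2
No assignment yields a value below 1/2, so this is the minimum.

1/2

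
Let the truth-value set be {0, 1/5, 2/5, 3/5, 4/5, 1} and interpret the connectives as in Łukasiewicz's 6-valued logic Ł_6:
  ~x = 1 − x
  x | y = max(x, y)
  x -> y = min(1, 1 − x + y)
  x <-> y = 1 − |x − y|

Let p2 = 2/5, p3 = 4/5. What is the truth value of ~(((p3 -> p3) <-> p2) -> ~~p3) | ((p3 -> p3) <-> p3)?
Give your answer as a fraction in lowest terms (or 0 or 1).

4/5

p3 -> p3 = 4/5 -> 4/5 = 1
(p3 -> p3) <-> p2 = 1 <-> 2/5 = 2/5
~p3 = ~4/5 = 1/5
~~p3 = ~1/5 = 4/5
((p3 -> p3) <-> p2) -> ~~p3 = 2/5 -> 4/5 = 1
~(((p3 -> p3) <-> p2) -> ~~p3) = ~1 = 0
p3 -> p3 = 4/5 -> 4/5 = 1
(p3 -> p3) <-> p3 = 1 <-> 4/5 = 4/5
~(((p3 -> p3) <-> p2) -> ~~p3) | ((p3 -> p3) <-> p3) = 0 | 4/5 = 4/5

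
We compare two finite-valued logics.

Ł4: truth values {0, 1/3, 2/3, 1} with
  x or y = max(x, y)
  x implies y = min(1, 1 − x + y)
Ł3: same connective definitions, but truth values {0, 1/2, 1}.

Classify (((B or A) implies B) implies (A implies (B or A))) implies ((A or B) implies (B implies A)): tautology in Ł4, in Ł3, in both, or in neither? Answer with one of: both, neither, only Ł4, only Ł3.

neither

In Ł4: at A = 0, B = 2/3 the value is 2/3 — not a tautology.
In Ł3: at A = 0, B = 1 the value is 0 — not a tautology.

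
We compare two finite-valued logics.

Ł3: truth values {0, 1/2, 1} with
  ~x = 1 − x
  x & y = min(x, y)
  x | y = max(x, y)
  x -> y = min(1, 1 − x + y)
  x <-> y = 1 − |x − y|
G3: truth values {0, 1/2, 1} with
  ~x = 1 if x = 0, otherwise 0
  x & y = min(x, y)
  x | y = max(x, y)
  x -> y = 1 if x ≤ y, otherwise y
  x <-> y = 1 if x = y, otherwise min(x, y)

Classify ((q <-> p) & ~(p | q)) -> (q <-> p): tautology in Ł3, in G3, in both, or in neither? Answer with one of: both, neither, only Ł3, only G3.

In Ł3: every assignment gives 1 — tautology.
In G3: every assignment gives 1 — tautology.

both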